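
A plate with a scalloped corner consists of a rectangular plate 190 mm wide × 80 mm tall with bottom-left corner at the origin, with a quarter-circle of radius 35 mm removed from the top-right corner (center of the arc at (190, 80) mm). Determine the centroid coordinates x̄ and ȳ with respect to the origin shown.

plate: A = 190 × 80 = 15200.00, centroid at (95.00, 40.00).
removed quarter-circle: A = −¼π·35² = -962.11, centroid at (175.15, 65.15).
ΣA = 14237.89 mm²
ΣAx̄ = (15200.00)(95.00) + (-962.11)(175.15) = 1275490.24 mm³
ΣAȳ = (15200.00)(40.00) + (-962.11)(65.15) = 545322.65 mm³
x̄ = 1275490.24 / 14237.89 = 89.58 mm
ȳ = 545322.65 / 14237.89 = 38.30 mm

x̄ = 89.58 mm, ȳ = 38.30 mm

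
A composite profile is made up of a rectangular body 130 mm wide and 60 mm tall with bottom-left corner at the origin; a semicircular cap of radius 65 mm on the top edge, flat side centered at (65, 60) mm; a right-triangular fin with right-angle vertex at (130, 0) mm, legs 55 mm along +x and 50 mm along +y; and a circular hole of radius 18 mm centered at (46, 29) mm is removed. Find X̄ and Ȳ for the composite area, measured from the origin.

X̄ = 74.05 mm, Ȳ = 54.66 mm

Part | A | x̄ᵢ | ȳᵢ | A·x̄ᵢ | A·ȳᵢ
rectangular body | 7800.00 | 65.00 | 30.00 | 507000.00 | 234000.00
semicircular top | 6636.61 | 65.00 | 87.59 | 431379.94 | 581280.20
triangular fin | 1375.00 | 148.33 | 16.67 | 203958.33 | 22916.67
hole | -1017.88 | 46.00 | 29.00 | -46822.30 | -29518.40
Σ | 14793.74 |  |  | 1095515.98 | 808678.46
X̄ = 1095515.98 / 14793.74 = 74.05 mm
Ȳ = 808678.46 / 14793.74 = 54.66 mm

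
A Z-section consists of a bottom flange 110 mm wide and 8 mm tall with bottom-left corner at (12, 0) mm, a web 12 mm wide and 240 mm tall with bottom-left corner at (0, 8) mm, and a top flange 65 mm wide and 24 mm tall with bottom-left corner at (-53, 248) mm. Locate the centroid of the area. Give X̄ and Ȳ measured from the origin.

X̄ = 8.32 mm, Ȳ = 146.20 mm

bottom flange: A = 110 × 8 = 880.00, centroid at (67.00, 4.00).
web: A = 12 × 240 = 2880.00, centroid at (6.00, 128.00).
top flange: A = 65 × 24 = 1560.00, centroid at (-20.50, 260.00).
ΣA = 5320.00 mm², ΣAX̄ = 44260.00 mm³, ΣAȲ = 777760.00 mm³.
X̄ = 44260.00/5320.00 = 8.32 mm; Ȳ = 777760.00/5320.00 = 146.20 mm.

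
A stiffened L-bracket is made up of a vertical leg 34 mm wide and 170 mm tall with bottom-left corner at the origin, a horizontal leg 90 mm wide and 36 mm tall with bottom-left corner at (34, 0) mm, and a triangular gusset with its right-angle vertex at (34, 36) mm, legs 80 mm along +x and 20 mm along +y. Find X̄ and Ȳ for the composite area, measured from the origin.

X̄ = 41.01 mm, Ȳ = 59.45 mm

vertical leg: A = 34 × 170 = 5780.00, centroid at (17.00, 85.00).
horizontal leg: A = 90 × 36 = 3240.00, centroid at (79.00, 18.00).
gusset: A = ½·80·20 = 800.00, centroid at (60.67, 42.67).
ΣA = 9820.00 mm²
ΣAX̄ = (5780.00)(17.00) + (3240.00)(79.00) + (800.00)(60.67) = 402753.33 mm³
ΣAȲ = (5780.00)(85.00) + (3240.00)(18.00) + (800.00)(42.67) = 583753.33 mm³
X̄ = 402753.33 / 9820.00 = 41.01 mm
Ȳ = 583753.33 / 9820.00 = 59.45 mm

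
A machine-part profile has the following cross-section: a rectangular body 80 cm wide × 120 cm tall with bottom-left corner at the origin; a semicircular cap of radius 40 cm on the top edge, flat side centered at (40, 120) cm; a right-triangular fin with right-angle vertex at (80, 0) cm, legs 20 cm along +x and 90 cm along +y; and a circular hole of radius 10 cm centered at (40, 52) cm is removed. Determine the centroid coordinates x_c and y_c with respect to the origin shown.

x_c = 43.31 cm, y_c = 73.31 cm

rectangular body: A = 80 × 120 = 9600.00, centroid at (40.00, 60.00).
semicircular top: A = ½π·40² = 2513.27, centroid at (40.00, 136.98).
triangular fin: A = ½·20·90 = 900.00, centroid at (86.67, 30.00).
hole: A = −π·10² = -314.16, centroid at (40.00, 52.00).
ΣA = 12699.11 cm², ΣAx_c = 549964.59 cm³, ΣAy_c = 930923.28 cm³.
x_c = 549964.59/12699.11 = 43.31 cm; y_c = 930923.28/12699.11 = 73.31 cm.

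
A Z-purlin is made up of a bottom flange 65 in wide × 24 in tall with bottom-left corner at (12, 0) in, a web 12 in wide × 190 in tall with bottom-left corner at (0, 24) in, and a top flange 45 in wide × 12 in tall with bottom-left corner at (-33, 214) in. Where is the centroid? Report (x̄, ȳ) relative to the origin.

x̄ = 17.68 in, ȳ = 93.34 in

bottom flange: A = 65 × 24 = 1560.00, centroid at (44.50, 12.00).
web: A = 12 × 190 = 2280.00, centroid at (6.00, 119.00).
top flange: A = 45 × 12 = 540.00, centroid at (-10.50, 220.00).
ΣA = 4380.00 in²
ΣAx̄ = (1560.00)(44.50) + (2280.00)(6.00) + (540.00)(-10.50) = 77430.00 in³
ΣAȳ = (1560.00)(12.00) + (2280.00)(119.00) + (540.00)(220.00) = 408840.00 in³
x̄ = 77430.00 / 4380.00 = 17.68 in
ȳ = 408840.00 / 4380.00 = 93.34 in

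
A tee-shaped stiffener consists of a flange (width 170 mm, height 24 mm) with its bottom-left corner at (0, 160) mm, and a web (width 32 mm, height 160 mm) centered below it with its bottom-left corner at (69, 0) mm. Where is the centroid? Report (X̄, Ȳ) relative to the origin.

Part | A | x̄ᵢ | ȳᵢ | A·x̄ᵢ | A·ȳᵢ
web | 5120.00 | 85.00 | 80.00 | 435200.00 | 409600.00
flange | 4080.00 | 85.00 | 172.00 | 346800.00 | 701760.00
Σ | 9200.00 |  |  | 782000.00 | 1111360.00
X̄ = 782000.00 / 9200.00 = 85.00 mm
Ȳ = 1111360.00 / 9200.00 = 120.80 mm

X̄ = 85.00 mm, Ȳ = 120.80 mm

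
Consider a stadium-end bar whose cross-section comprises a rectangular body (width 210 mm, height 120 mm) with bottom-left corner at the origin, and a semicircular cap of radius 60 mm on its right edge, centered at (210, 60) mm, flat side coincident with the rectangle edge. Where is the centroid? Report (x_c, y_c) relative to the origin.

x_c = 128.91 mm, y_c = 60.00 mm

rectangular body: A = 210 × 120 = 25200.00, centroid at (105.00, 60.00).
semicircular end: A = ½π·60² = 5654.87, centroid at (235.46, 60.00).
ΣA = 30854.87 mm², ΣAx_c = 3977522.02 mm³, ΣAy_c = 1851292.01 mm³.
x_c = 3977522.02/30854.87 = 128.91 mm; y_c = 1851292.01/30854.87 = 60.00 mm.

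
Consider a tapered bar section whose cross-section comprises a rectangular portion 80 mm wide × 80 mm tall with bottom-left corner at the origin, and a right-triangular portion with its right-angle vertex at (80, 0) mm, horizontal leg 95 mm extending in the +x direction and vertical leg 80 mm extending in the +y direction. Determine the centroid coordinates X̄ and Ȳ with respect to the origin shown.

X̄ = 66.70 mm, Ȳ = 35.03 mm

rectangular portion: A = 80 × 80 = 6400.00, centroid at (40.00, 40.00).
triangular portion: A = ½·95·80 = 3800.00, centroid at (111.67, 26.67).
ΣA = 10200.00 mm², ΣAX̄ = 680333.33 mm³, ΣAȲ = 357333.33 mm³.
X̄ = 680333.33/10200.00 = 66.70 mm; Ȳ = 357333.33/10200.00 = 35.03 mm.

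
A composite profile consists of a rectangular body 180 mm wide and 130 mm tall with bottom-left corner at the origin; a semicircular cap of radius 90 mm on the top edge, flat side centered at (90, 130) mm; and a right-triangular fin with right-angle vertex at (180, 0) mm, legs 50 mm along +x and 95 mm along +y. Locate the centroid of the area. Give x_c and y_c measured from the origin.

x_c = 96.58 mm, y_c = 97.05 mm

rectangular body: A = 180 × 130 = 23400.00, centroid at (90.00, 65.00).
semicircular top: A = ½π·90² = 12723.45, centroid at (90.00, 168.20).
triangular fin: A = ½·50·95 = 2375.00, centroid at (196.67, 31.67).
ΣA = 38498.45 mm², ΣAx_c = 3718193.86 mm³, ΣAy_c = 3736256.87 mm³.
x_c = 3718193.86/38498.45 = 96.58 mm; y_c = 3736256.87/38498.45 = 97.05 mm.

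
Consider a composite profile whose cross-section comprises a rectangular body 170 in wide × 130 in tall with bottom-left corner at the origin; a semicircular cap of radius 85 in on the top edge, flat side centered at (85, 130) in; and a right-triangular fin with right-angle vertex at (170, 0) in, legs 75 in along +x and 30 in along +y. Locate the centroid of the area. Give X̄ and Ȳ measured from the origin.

X̄ = 88.58 in, Ȳ = 96.39 in

rectangular body: A = 170 × 130 = 22100.00, centroid at (85.00, 65.00).
semicircular top: A = ½π·85² = 11349.00, centroid at (85.00, 166.08).
triangular fin: A = ½·75·30 = 1125.00, centroid at (195.00, 10.00).
ΣA = 34574.00 in²
ΣAX̄ = (22100.00)(85.00) + (11349.00)(85.00) + (1125.00)(195.00) = 3062540.29 in³
ΣAȲ = (22100.00)(65.00) + (11349.00)(166.08) + (1125.00)(10.00) = 3332537.12 in³
X̄ = 3062540.29 / 34574.00 = 88.58 in
Ȳ = 3332537.12 / 34574.00 = 96.39 in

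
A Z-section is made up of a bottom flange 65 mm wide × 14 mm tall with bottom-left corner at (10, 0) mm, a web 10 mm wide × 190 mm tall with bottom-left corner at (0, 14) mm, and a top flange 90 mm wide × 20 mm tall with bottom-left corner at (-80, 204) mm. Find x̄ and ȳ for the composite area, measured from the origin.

x̄ = -3.22 mm, ȳ = 129.86 mm

Part | A | x̄ᵢ | ȳᵢ | A·x̄ᵢ | A·ȳᵢ
bottom flange | 910.00 | 42.50 | 7.00 | 38675.00 | 6370.00
web | 1900.00 | 5.00 | 109.00 | 9500.00 | 207100.00
top flange | 1800.00 | -35.00 | 214.00 | -63000.00 | 385200.00
Σ | 4610.00 |  |  | -14825.00 | 598670.00
x̄ = -14825.00 / 4610.00 = -3.22 mm
ȳ = 598670.00 / 4610.00 = 129.86 mm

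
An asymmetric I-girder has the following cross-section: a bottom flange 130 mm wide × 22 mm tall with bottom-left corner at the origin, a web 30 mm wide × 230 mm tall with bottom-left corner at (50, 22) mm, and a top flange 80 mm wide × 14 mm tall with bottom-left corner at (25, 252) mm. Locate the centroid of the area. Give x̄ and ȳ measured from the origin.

Part | A | x̄ᵢ | ȳᵢ | A·x̄ᵢ | A·ȳᵢ
bottom flange | 2860.00 | 65.00 | 11.00 | 185900.00 | 31460.00
web | 6900.00 | 65.00 | 137.00 | 448500.00 | 945300.00
top flange | 1120.00 | 65.00 | 259.00 | 72800.00 | 290080.00
Σ | 10880.00 |  |  | 707200.00 | 1266840.00
x̄ = 707200.00 / 10880.00 = 65.00 mm
ȳ = 1266840.00 / 10880.00 = 116.44 mm

x̄ = 65.00 mm, ȳ = 116.44 mm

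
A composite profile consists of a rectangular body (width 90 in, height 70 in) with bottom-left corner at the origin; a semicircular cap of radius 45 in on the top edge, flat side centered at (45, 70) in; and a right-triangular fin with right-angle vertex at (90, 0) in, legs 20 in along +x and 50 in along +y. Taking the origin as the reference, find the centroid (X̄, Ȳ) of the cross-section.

X̄ = 47.59 in, Ȳ = 51.32 in

rectangular body: A = 90 × 70 = 6300.00, centroid at (45.00, 35.00).
semicircular top: A = ½π·45² = 3180.86, centroid at (45.00, 89.10).
triangular fin: A = ½·20·50 = 500.00, centroid at (96.67, 16.67).
ΣA = 9980.86 in², ΣAX̄ = 474972.15 in³, ΣAȲ = 512243.71 in³.
X̄ = 474972.15/9980.86 = 47.59 in; Ȳ = 512243.71/9980.86 = 51.32 in.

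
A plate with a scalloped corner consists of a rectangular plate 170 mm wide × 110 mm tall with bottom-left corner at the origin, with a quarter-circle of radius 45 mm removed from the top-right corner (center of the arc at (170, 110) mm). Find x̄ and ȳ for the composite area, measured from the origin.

plate: A = 170 × 110 = 18700.00, centroid at (85.00, 55.00).
removed quarter-circle: A = −¼π·45² = -1590.43, centroid at (150.90, 90.90).
ΣA = 17109.57 mm²
ΣAx̄ = (18700.00)(85.00) + (-1590.43)(150.90) = 1349501.68 mm³
ΣAȳ = (18700.00)(55.00) + (-1590.43)(90.90) = 883927.56 mm³
x̄ = 1349501.68 / 17109.57 = 78.87 mm
ȳ = 883927.56 / 17109.57 = 51.66 mm

x̄ = 78.87 mm, ȳ = 51.66 mm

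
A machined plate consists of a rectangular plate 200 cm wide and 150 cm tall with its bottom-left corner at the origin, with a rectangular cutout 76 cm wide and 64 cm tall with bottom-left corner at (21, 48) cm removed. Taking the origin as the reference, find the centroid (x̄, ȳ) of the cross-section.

x̄ = 107.93 cm, ȳ = 74.03 cm

Part | A | x̄ᵢ | ȳᵢ | A·x̄ᵢ | A·ȳᵢ
plate | 30000.00 | 100.00 | 75.00 | 3000000.00 | 2250000.00
hole | -4864.00 | 59.00 | 80.00 | -286976.00 | -389120.00
Σ | 25136.00 |  |  | 2713024.00 | 1860880.00
x̄ = 2713024.00 / 25136.00 = 107.93 cm
ȳ = 1860880.00 / 25136.00 = 74.03 cm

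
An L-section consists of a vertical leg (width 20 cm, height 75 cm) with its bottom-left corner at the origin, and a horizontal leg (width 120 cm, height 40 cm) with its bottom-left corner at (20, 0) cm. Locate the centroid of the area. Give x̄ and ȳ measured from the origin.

vertical leg: A = 20 × 75 = 1500.00, centroid at (10.00, 37.50).
horizontal leg: A = 120 × 40 = 4800.00, centroid at (80.00, 20.00).
ΣA = 6300.00 cm²
ΣAx̄ = (1500.00)(10.00) + (4800.00)(80.00) = 399000.00 cm³
ΣAȳ = (1500.00)(37.50) + (4800.00)(20.00) = 152250.00 cm³
x̄ = 399000.00 / 6300.00 = 63.33 cm
ȳ = 152250.00 / 6300.00 = 24.17 cm

x̄ = 63.33 cm, ȳ = 24.17 cm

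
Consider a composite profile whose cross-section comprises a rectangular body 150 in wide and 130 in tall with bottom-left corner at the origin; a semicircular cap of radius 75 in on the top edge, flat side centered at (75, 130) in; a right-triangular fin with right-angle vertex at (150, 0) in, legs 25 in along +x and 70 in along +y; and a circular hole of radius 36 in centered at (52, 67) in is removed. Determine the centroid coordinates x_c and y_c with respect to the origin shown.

Part | A | x̄ᵢ | ȳᵢ | A·x̄ᵢ | A·ȳᵢ
rectangular body | 19500.00 | 75.00 | 65.00 | 1462500.00 | 1267500.00
semicircular top | 8835.73 | 75.00 | 161.83 | 662679.70 | 1429894.81
triangular fin | 875.00 | 158.33 | 23.33 | 138541.67 | 20416.67
hole | -4071.50 | 52.00 | 67.00 | -211718.21 | -272790.77
Σ | 25139.23 |  |  | 2052003.15 | 2445020.71
x_c = 2052003.15 / 25139.23 = 81.63 in
y_c = 2445020.71 / 25139.23 = 97.26 in

x_c = 81.63 in, y_c = 97.26 in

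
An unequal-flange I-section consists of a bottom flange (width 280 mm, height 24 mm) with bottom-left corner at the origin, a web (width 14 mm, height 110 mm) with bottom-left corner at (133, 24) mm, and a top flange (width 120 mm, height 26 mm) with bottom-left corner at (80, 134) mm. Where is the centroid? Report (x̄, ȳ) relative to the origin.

x̄ = 140.00 mm, ȳ = 58.08 mm

Part | A | x̄ᵢ | ȳᵢ | A·x̄ᵢ | A·ȳᵢ
bottom flange | 6720.00 | 140.00 | 12.00 | 940800.00 | 80640.00
web | 1540.00 | 140.00 | 79.00 | 215600.00 | 121660.00
top flange | 3120.00 | 140.00 | 147.00 | 436800.00 | 458640.00
Σ | 11380.00 |  |  | 1593200.00 | 660940.00
x̄ = 1593200.00 / 11380.00 = 140.00 mm
ȳ = 660940.00 / 11380.00 = 58.08 mm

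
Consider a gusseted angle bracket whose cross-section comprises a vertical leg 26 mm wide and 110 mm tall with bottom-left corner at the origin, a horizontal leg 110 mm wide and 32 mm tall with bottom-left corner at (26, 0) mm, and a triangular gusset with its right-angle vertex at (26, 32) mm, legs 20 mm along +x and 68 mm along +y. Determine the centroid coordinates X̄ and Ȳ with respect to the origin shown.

X̄ = 48.80 mm, Ȳ = 35.52 mm

vertical leg: A = 26 × 110 = 2860.00, centroid at (13.00, 55.00).
horizontal leg: A = 110 × 32 = 3520.00, centroid at (81.00, 16.00).
gusset: A = ½·20·68 = 680.00, centroid at (32.67, 54.67).
ΣA = 7060.00 mm², ΣAX̄ = 344513.33 mm³, ΣAȲ = 250793.33 mm³.
X̄ = 344513.33/7060.00 = 48.80 mm; Ȳ = 250793.33/7060.00 = 35.52 mm.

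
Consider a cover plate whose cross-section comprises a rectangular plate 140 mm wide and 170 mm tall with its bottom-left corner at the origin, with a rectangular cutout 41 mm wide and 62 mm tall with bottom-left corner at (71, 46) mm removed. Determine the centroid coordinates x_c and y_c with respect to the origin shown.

x_c = 67.43 mm, y_c = 85.96 mm

Part | A | x̄ᵢ | ȳᵢ | A·x̄ᵢ | A·ȳᵢ
plate | 23800.00 | 70.00 | 85.00 | 1666000.00 | 2023000.00
hole | -2542.00 | 91.50 | 77.00 | -232593.00 | -195734.00
Σ | 21258.00 |  |  | 1433407.00 | 1827266.00
x_c = 1433407.00 / 21258.00 = 67.43 mm
y_c = 1827266.00 / 21258.00 = 85.96 mm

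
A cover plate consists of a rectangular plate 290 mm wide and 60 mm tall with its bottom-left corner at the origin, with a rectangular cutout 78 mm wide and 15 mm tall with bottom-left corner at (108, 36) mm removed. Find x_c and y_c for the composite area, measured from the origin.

plate: A = 290 × 60 = 17400.00, centroid at (145.00, 30.00).
hole: A = −(78 × 15) = -1170.00, centroid at (147.00, 43.50).
ΣA = 16230.00 mm²
ΣAx_c = (17400.00)(145.00) + (-1170.00)(147.00) = 2351010.00 mm³
ΣAy_c = (17400.00)(30.00) + (-1170.00)(43.50) = 471105.00 mm³
x_c = 2351010.00 / 16230.00 = 144.86 mm
y_c = 471105.00 / 16230.00 = 29.03 mm

x_c = 144.86 mm, y_c = 29.03 mm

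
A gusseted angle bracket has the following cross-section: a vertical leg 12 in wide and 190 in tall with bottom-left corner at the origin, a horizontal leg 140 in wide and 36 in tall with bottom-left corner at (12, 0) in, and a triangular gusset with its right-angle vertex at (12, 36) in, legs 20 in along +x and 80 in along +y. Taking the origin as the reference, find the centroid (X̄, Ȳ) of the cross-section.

vertical leg: A = 12 × 190 = 2280.00, centroid at (6.00, 95.00).
horizontal leg: A = 140 × 36 = 5040.00, centroid at (82.00, 18.00).
gusset: A = ½·20·80 = 800.00, centroid at (18.67, 62.67).
ΣA = 8120.00 in², ΣAX̄ = 441893.33 in³, ΣAȲ = 357453.33 in³.
X̄ = 441893.33/8120.00 = 54.42 in; Ȳ = 357453.33/8120.00 = 44.02 in.

X̄ = 54.42 in, Ȳ = 44.02 in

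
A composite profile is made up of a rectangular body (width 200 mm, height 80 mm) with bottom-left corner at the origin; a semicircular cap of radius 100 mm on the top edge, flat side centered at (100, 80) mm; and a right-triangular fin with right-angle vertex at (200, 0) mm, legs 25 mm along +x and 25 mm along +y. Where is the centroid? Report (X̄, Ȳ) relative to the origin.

X̄ = 101.06 mm, Ȳ = 80.13 mm

rectangular body: A = 200 × 80 = 16000.00, centroid at (100.00, 40.00).
semicircular top: A = ½π·100² = 15707.96, centroid at (100.00, 122.44).
triangular fin: A = ½·25·25 = 312.50, centroid at (208.33, 8.33).
ΣA = 32020.46 mm², ΣAX̄ = 3235900.49 mm³, ΣAȲ = 2565907.89 mm³.
X̄ = 3235900.49/32020.46 = 101.06 mm; Ȳ = 2565907.89/32020.46 = 80.13 mm.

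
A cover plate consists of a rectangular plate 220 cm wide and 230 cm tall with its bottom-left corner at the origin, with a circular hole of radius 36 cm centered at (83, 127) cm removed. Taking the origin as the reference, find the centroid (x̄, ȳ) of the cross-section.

x̄ = 112.36 cm, ȳ = 113.95 cm

Part | A | x̄ᵢ | ȳᵢ | A·x̄ᵢ | A·ȳᵢ
plate | 50600.00 | 110.00 | 115.00 | 5566000.00 | 5819000.00
hole | -4071.50 | 83.00 | 127.00 | -337934.84 | -517081.02
Σ | 46528.50 |  |  | 5228065.16 | 5301918.98
x̄ = 5228065.16 / 46528.50 = 112.36 cm
ȳ = 5301918.98 / 46528.50 = 113.95 cm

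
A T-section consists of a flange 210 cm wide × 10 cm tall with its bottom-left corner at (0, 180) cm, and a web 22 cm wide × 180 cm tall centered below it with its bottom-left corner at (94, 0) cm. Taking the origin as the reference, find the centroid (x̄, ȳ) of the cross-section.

x̄ = 105.00 cm, ȳ = 122.92 cm

web: A = 22 × 180 = 3960.00, centroid at (105.00, 90.00).
flange: A = 210 × 10 = 2100.00, centroid at (105.00, 185.00).
ΣA = 6060.00 cm²
ΣAx̄ = (3960.00)(105.00) + (2100.00)(105.00) = 636300.00 cm³
ΣAȳ = (3960.00)(90.00) + (2100.00)(185.00) = 744900.00 cm³
x̄ = 636300.00 / 6060.00 = 105.00 cm
ȳ = 744900.00 / 6060.00 = 122.92 cm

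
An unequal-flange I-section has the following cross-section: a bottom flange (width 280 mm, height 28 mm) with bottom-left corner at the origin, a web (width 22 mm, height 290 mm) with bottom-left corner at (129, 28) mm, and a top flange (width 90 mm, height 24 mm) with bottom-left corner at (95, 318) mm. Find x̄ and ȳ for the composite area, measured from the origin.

x̄ = 140.00 mm, ȳ = 117.60 mm

bottom flange: A = 280 × 28 = 7840.00, centroid at (140.00, 14.00).
web: A = 22 × 290 = 6380.00, centroid at (140.00, 173.00).
top flange: A = 90 × 24 = 2160.00, centroid at (140.00, 330.00).
ΣA = 16380.00 mm², ΣAx̄ = 2293200.00 mm³, ΣAȳ = 1926300.00 mm³.
x̄ = 2293200.00/16380.00 = 140.00 mm; ȳ = 1926300.00/16380.00 = 117.60 mm.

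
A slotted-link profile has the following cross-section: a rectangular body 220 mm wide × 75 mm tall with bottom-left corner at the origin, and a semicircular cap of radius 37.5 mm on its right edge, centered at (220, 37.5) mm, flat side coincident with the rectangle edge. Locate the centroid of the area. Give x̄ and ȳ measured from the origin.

x̄ = 124.87 mm, ȳ = 37.50 mm

Part | A | x̄ᵢ | ȳᵢ | A·x̄ᵢ | A·ȳᵢ
rectangular body | 16500.00 | 110.00 | 37.50 | 1815000.00 | 618750.00
semicircular end | 2208.93 | 235.92 | 37.50 | 521121.36 | 82834.96
Σ | 18708.93 |  |  | 2336121.36 | 701584.96
x̄ = 2336121.36 / 18708.93 = 124.87 mm
ȳ = 701584.96 / 18708.93 = 37.50 mm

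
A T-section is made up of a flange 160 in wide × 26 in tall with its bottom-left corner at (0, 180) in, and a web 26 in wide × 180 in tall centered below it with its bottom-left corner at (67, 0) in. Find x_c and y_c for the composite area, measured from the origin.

web: A = 26 × 180 = 4680.00, centroid at (80.00, 90.00).
flange: A = 160 × 26 = 4160.00, centroid at (80.00, 193.00).
ΣA = 8840.00 in², ΣAx_c = 707200.00 in³, ΣAy_c = 1224080.00 in³.
x_c = 707200.00/8840.00 = 80.00 in; y_c = 1224080.00/8840.00 = 138.47 in.

x_c = 80.00 in, y_c = 138.47 in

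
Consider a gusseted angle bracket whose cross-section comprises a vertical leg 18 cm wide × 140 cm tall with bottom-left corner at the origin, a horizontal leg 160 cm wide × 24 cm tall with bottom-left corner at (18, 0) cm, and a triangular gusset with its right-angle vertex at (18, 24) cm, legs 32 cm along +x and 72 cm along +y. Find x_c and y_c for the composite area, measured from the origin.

x_c = 57.51 cm, y_c = 36.98 cm

vertical leg: A = 18 × 140 = 2520.00, centroid at (9.00, 70.00).
horizontal leg: A = 160 × 24 = 3840.00, centroid at (98.00, 12.00).
gusset: A = ½·32·72 = 1152.00, centroid at (28.67, 48.00).
ΣA = 7512.00 cm², ΣAx_c = 432024.00 cm³, ΣAy_c = 277776.00 cm³.
x_c = 432024.00/7512.00 = 57.51 cm; y_c = 277776.00/7512.00 = 36.98 cm.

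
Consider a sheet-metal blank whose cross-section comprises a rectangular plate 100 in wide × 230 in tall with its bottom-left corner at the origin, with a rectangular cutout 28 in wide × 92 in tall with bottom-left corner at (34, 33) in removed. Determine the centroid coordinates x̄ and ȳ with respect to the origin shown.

x̄ = 50.25 in, ȳ = 119.54 in

Part | A | x̄ᵢ | ȳᵢ | A·x̄ᵢ | A·ȳᵢ
plate | 23000.00 | 50.00 | 115.00 | 1150000.00 | 2645000.00
hole | -2576.00 | 48.00 | 79.00 | -123648.00 | -203504.00
Σ | 20424.00 |  |  | 1026352.00 | 2441496.00
x̄ = 1026352.00 / 20424.00 = 50.25 in
ȳ = 2441496.00 / 20424.00 = 119.54 in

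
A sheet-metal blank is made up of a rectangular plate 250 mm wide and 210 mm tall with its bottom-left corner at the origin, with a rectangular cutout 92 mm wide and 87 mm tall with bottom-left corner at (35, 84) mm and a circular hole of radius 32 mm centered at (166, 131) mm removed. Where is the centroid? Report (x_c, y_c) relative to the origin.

x_c = 130.34 mm, y_c = 98.61 mm

Part | A | x̄ᵢ | ȳᵢ | A·x̄ᵢ | A·ȳᵢ
plate | 52500.00 | 125.00 | 105.00 | 6562500.00 | 5512500.00
hole 1 | -8004.00 | 81.00 | 127.50 | -648324.00 | -1020510.00
hole 2 | -3216.99 | 166.00 | 131.00 | -534020.49 | -421425.80
Σ | 41279.01 |  |  | 5380155.51 | 4070564.20
x_c = 5380155.51 / 41279.01 = 130.34 mm
y_c = 4070564.20 / 41279.01 = 98.61 mm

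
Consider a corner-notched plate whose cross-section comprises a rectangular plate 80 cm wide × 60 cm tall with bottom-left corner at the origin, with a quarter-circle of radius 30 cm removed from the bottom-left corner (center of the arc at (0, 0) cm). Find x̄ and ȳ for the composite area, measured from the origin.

x̄ = 44.71 cm, ȳ = 32.98 cm

plate: A = 80 × 60 = 4800.00, centroid at (40.00, 30.00).
removed quarter-circle: A = −¼π·30² = -706.86, centroid at (12.73, 12.73).
ΣA = 4093.14 cm², ΣAx̄ = 183000.00 cm³, ΣAȳ = 135000.00 cm³.
x̄ = 183000.00/4093.14 = 44.71 cm; ȳ = 135000.00/4093.14 = 32.98 cm.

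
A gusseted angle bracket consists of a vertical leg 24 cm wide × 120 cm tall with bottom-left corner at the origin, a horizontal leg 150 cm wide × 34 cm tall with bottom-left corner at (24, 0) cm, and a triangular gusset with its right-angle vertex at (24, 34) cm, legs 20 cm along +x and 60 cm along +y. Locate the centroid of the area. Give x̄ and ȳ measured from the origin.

vertical leg: A = 24 × 120 = 2880.00, centroid at (12.00, 60.00).
horizontal leg: A = 150 × 34 = 5100.00, centroid at (99.00, 17.00).
gusset: A = ½·20·60 = 600.00, centroid at (30.67, 54.00).
ΣA = 8580.00 cm²
ΣAx̄ = (2880.00)(12.00) + (5100.00)(99.00) + (600.00)(30.67) = 557860.00 cm³
ΣAȳ = (2880.00)(60.00) + (5100.00)(17.00) + (600.00)(54.00) = 291900.00 cm³
x̄ = 557860.00 / 8580.00 = 65.02 cm
ȳ = 291900.00 / 8580.00 = 34.02 cm

x̄ = 65.02 cm, ȳ = 34.02 cm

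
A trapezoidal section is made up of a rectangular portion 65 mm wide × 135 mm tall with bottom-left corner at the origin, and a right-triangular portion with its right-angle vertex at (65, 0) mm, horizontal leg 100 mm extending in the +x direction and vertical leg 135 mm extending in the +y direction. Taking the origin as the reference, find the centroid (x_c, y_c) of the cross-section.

x_c = 61.12 mm, y_c = 57.72 mm

rectangular portion: A = 65 × 135 = 8775.00, centroid at (32.50, 67.50).
triangular portion: A = ½·100·135 = 6750.00, centroid at (98.33, 45.00).
ΣA = 15525.00 mm², ΣAx_c = 948937.50 mm³, ΣAy_c = 896062.50 mm³.
x_c = 948937.50/15525.00 = 61.12 mm; y_c = 896062.50/15525.00 = 57.72 mm.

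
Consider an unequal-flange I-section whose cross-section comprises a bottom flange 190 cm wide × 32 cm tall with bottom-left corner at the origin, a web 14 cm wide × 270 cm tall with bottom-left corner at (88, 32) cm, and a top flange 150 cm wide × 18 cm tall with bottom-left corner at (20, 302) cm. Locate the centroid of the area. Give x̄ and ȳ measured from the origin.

x̄ = 95.00 cm, ȳ = 124.86 cm

bottom flange: A = 190 × 32 = 6080.00, centroid at (95.00, 16.00).
web: A = 14 × 270 = 3780.00, centroid at (95.00, 167.00).
top flange: A = 150 × 18 = 2700.00, centroid at (95.00, 311.00).
ΣA = 12560.00 cm²
ΣAx̄ = (6080.00)(95.00) + (3780.00)(95.00) + (2700.00)(95.00) = 1193200.00 cm³
ΣAȳ = (6080.00)(16.00) + (3780.00)(167.00) + (2700.00)(311.00) = 1568240.00 cm³
x̄ = 1193200.00 / 12560.00 = 95.00 cm
ȳ = 1568240.00 / 12560.00 = 124.86 cm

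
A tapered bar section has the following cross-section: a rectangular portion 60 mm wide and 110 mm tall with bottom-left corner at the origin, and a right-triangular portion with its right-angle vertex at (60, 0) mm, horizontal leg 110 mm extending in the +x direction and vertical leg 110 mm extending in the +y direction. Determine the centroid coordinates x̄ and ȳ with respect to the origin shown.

rectangular portion: A = 60 × 110 = 6600.00, centroid at (30.00, 55.00).
triangular portion: A = ½·110·110 = 6050.00, centroid at (96.67, 36.67).
ΣA = 12650.00 mm²
ΣAx̄ = (6600.00)(30.00) + (6050.00)(96.67) = 782833.33 mm³
ΣAȳ = (6600.00)(55.00) + (6050.00)(36.67) = 584833.33 mm³
x̄ = 782833.33 / 12650.00 = 61.88 mm
ȳ = 584833.33 / 12650.00 = 46.23 mm

x̄ = 61.88 mm, ȳ = 46.23 mm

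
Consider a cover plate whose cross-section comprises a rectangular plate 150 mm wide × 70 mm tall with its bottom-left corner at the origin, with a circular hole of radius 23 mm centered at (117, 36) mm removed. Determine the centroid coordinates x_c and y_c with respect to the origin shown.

Part | A | x̄ᵢ | ȳᵢ | A·x̄ᵢ | A·ȳᵢ
plate | 10500.00 | 75.00 | 35.00 | 787500.00 | 367500.00
hole | -1661.90 | 117.00 | 36.00 | -194442.59 | -59828.49
Σ | 8838.10 |  |  | 593057.41 | 307671.51
x_c = 593057.41 / 8838.10 = 67.10 mm
y_c = 307671.51 / 8838.10 = 34.81 mm

x_c = 67.10 mm, y_c = 34.81 mm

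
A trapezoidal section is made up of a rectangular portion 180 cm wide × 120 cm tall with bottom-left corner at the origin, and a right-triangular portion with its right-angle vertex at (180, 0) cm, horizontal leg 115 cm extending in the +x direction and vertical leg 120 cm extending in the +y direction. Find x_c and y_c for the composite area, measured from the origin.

rectangular portion: A = 180 × 120 = 21600.00, centroid at (90.00, 60.00).
triangular portion: A = ½·115·120 = 6900.00, centroid at (218.33, 40.00).
ΣA = 28500.00 cm², ΣAx_c = 3450500.00 cm³, ΣAy_c = 1572000.00 cm³.
x_c = 3450500.00/28500.00 = 121.07 cm; y_c = 1572000.00/28500.00 = 55.16 cm.

x_c = 121.07 cm, y_c = 55.16 cm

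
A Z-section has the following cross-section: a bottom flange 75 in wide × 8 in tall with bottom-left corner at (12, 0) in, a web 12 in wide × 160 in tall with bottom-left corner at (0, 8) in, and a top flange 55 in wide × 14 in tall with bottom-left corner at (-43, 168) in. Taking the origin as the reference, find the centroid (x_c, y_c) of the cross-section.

Part | A | x̄ᵢ | ȳᵢ | A·x̄ᵢ | A·ȳᵢ
bottom flange | 600.00 | 49.50 | 4.00 | 29700.00 | 2400.00
web | 1920.00 | 6.00 | 88.00 | 11520.00 | 168960.00
top flange | 770.00 | -15.50 | 175.00 | -11935.00 | 134750.00
Σ | 3290.00 |  |  | 29285.00 | 306110.00
x_c = 29285.00 / 3290.00 = 8.90 in
y_c = 306110.00 / 3290.00 = 93.04 in

x_c = 8.90 in, y_c = 93.04 in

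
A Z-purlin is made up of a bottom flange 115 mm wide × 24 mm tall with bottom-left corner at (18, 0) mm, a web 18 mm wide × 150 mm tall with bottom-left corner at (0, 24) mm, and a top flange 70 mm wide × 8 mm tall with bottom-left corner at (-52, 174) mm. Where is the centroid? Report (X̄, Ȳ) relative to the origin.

Part | A | x̄ᵢ | ȳᵢ | A·x̄ᵢ | A·ȳᵢ
bottom flange | 2760.00 | 75.50 | 12.00 | 208380.00 | 33120.00
web | 2700.00 | 9.00 | 99.00 | 24300.00 | 267300.00
top flange | 560.00 | -17.00 | 178.00 | -9520.00 | 99680.00
Σ | 6020.00 |  |  | 223160.00 | 400100.00
X̄ = 223160.00 / 6020.00 = 37.07 mm
Ȳ = 400100.00 / 6020.00 = 66.46 mm

X̄ = 37.07 mm, Ȳ = 66.46 mm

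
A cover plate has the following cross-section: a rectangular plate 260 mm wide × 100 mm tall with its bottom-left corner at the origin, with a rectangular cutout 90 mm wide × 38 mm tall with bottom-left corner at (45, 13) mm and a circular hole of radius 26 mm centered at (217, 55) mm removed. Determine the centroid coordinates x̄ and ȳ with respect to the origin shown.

Part | A | x̄ᵢ | ȳᵢ | A·x̄ᵢ | A·ȳᵢ
plate | 26000.00 | 130.00 | 50.00 | 3380000.00 | 1300000.00
hole 1 | -3420.00 | 90.00 | 32.00 | -307800.00 | -109440.00
hole 2 | -2123.72 | 217.00 | 55.00 | -460846.51 | -116804.41
Σ | 20456.28 |  |  | 2611353.49 | 1073755.59
x̄ = 2611353.49 / 20456.28 = 127.66 mm
ȳ = 1073755.59 / 20456.28 = 52.49 mm

x̄ = 127.66 mm, ȳ = 52.49 mm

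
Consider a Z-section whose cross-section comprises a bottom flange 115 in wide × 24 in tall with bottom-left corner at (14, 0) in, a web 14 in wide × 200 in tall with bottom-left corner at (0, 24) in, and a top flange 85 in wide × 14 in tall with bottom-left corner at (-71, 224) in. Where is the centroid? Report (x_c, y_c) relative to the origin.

x_c = 27.11 in, y_c = 97.07 in

bottom flange: A = 115 × 24 = 2760.00, centroid at (71.50, 12.00).
web: A = 14 × 200 = 2800.00, centroid at (7.00, 124.00).
top flange: A = 85 × 14 = 1190.00, centroid at (-28.50, 231.00).
ΣA = 6750.00 in², ΣAx_c = 183025.00 in³, ΣAy_c = 655210.00 in³.
x_c = 183025.00/6750.00 = 27.11 in; y_c = 655210.00/6750.00 = 97.07 in.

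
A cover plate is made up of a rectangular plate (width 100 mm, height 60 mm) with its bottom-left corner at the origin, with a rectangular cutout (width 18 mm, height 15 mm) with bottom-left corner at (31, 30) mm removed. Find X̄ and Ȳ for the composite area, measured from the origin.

X̄ = 50.47 mm, Ȳ = 29.65 mm

plate: A = 100 × 60 = 6000.00, centroid at (50.00, 30.00).
hole: A = −(18 × 15) = -270.00, centroid at (40.00, 37.50).
ΣA = 5730.00 mm², ΣAX̄ = 289200.00 mm³, ΣAȲ = 169875.00 mm³.
X̄ = 289200.00/5730.00 = 50.47 mm; Ȳ = 169875.00/5730.00 = 29.65 mm.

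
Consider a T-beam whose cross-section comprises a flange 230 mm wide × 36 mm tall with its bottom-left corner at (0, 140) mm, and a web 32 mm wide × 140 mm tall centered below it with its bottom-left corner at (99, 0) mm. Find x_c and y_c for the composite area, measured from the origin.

x_c = 115.00 mm, y_c = 127.10 mm

web: A = 32 × 140 = 4480.00, centroid at (115.00, 70.00).
flange: A = 230 × 36 = 8280.00, centroid at (115.00, 158.00).
ΣA = 12760.00 mm²
ΣAx_c = (4480.00)(115.00) + (8280.00)(115.00) = 1467400.00 mm³
ΣAy_c = (4480.00)(70.00) + (8280.00)(158.00) = 1621840.00 mm³
x_c = 1467400.00 / 12760.00 = 115.00 mm
y_c = 1621840.00 / 12760.00 = 127.10 mm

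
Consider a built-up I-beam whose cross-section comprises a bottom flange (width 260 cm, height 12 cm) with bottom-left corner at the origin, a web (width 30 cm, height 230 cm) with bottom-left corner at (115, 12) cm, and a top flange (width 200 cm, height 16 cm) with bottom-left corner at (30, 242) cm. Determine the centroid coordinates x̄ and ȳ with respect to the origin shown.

x̄ = 130.00 cm, ȳ = 128.22 cm

bottom flange: A = 260 × 12 = 3120.00, centroid at (130.00, 6.00).
web: A = 30 × 230 = 6900.00, centroid at (130.00, 127.00).
top flange: A = 200 × 16 = 3200.00, centroid at (130.00, 250.00).
ΣA = 13220.00 cm², ΣAx̄ = 1718600.00 cm³, ΣAȳ = 1695020.00 cm³.
x̄ = 1718600.00/13220.00 = 130.00 cm; ȳ = 1695020.00/13220.00 = 128.22 cm.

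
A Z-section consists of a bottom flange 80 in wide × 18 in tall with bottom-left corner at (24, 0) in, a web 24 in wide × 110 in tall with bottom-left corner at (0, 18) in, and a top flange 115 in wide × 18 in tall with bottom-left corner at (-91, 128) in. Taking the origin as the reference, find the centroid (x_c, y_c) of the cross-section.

x_c = 8.86 in, y_c = 79.56 in

bottom flange: A = 80 × 18 = 1440.00, centroid at (64.00, 9.00).
web: A = 24 × 110 = 2640.00, centroid at (12.00, 73.00).
top flange: A = 115 × 18 = 2070.00, centroid at (-33.50, 137.00).
ΣA = 6150.00 in²
ΣAx_c = (1440.00)(64.00) + (2640.00)(12.00) + (2070.00)(-33.50) = 54495.00 in³
ΣAy_c = (1440.00)(9.00) + (2640.00)(73.00) + (2070.00)(137.00) = 489270.00 in³
x_c = 54495.00 / 6150.00 = 8.86 in
y_c = 489270.00 / 6150.00 = 79.56 in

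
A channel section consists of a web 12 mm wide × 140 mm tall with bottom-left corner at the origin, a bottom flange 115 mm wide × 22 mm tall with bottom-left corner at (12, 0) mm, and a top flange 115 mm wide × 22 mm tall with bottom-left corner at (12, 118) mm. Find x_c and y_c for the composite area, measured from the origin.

x_c = 53.67 mm, y_c = 70.00 mm

Part | A | x̄ᵢ | ȳᵢ | A·x̄ᵢ | A·ȳᵢ
web | 1680.00 | 6.00 | 70.00 | 10080.00 | 117600.00
bottom flange | 2530.00 | 69.50 | 11.00 | 175835.00 | 27830.00
top flange | 2530.00 | 69.50 | 129.00 | 175835.00 | 326370.00
Σ | 6740.00 |  |  | 361750.00 | 471800.00
x_c = 361750.00 / 6740.00 = 53.67 mm
y_c = 471800.00 / 6740.00 = 70.00 mm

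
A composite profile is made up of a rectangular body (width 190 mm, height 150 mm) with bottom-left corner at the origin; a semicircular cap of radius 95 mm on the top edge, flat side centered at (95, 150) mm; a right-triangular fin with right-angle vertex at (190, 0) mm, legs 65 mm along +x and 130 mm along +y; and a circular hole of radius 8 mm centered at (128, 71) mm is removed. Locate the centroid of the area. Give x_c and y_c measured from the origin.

x_c = 105.41 mm, y_c = 107.16 mm

rectangular body: A = 190 × 150 = 28500.00, centroid at (95.00, 75.00).
semicircular top: A = ½π·95² = 14176.44, centroid at (95.00, 190.32).
triangular fin: A = ½·65·130 = 4225.00, centroid at (211.67, 43.33).
hole: A = −π·8² = -201.06, centroid at (128.00, 71.00).
ΣA = 46700.37 mm²
ΣAx_c = (28500.00)(95.00) + (14176.44)(95.00) + (4225.00)(211.67) + (-201.06)(128.00) = 4922817.24 mm³
ΣAy_c = (28500.00)(75.00) + (14176.44)(190.32) + (4225.00)(43.33) + (-201.06)(71.00) = 5004356.80 mm³
x_c = 4922817.24 / 46700.37 = 105.41 mm
y_c = 5004356.80 / 46700.37 = 107.16 mm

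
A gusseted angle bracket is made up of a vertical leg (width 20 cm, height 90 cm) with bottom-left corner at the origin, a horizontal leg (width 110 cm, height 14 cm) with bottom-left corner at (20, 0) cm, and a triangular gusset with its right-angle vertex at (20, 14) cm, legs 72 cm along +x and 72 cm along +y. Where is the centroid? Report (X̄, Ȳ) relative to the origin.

X̄ = 41.73 cm, Ȳ = 32.08 cm

Part | A | x̄ᵢ | ȳᵢ | A·x̄ᵢ | A·ȳᵢ
vertical leg | 1800.00 | 10.00 | 45.00 | 18000.00 | 81000.00
horizontal leg | 1540.00 | 75.00 | 7.00 | 115500.00 | 10780.00
gusset | 2592.00 | 44.00 | 38.00 | 114048.00 | 98496.00
Σ | 5932.00 |  |  | 247548.00 | 190276.00
X̄ = 247548.00 / 5932.00 = 41.73 cm
Ȳ = 190276.00 / 5932.00 = 32.08 cm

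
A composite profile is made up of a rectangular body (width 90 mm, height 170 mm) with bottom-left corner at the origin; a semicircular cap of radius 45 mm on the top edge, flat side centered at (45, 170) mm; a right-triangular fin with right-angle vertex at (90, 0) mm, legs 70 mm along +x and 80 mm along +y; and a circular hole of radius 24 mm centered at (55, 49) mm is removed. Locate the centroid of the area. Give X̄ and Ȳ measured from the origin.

X̄ = 53.90 mm, Ȳ = 96.96 mm

rectangular body: A = 90 × 170 = 15300.00, centroid at (45.00, 85.00).
semicircular top: A = ½π·45² = 3180.86, centroid at (45.00, 189.10).
triangular fin: A = ½·70·80 = 2800.00, centroid at (113.33, 26.67).
hole: A = −π·24² = -1809.56, centroid at (55.00, 49.00).
ΣA = 19471.31 mm², ΣAX̄ = 1049446.49 mm³, ΣAȲ = 1887994.99 mm³.
X̄ = 1049446.49/19471.31 = 53.90 mm; Ȳ = 1887994.99/19471.31 = 96.96 mm.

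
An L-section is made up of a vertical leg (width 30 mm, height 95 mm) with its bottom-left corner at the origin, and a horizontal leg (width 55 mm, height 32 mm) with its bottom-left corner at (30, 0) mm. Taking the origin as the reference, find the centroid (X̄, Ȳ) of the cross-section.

X̄ = 31.23 mm, Ȳ = 35.47 mm

Part | A | x̄ᵢ | ȳᵢ | A·x̄ᵢ | A·ȳᵢ
vertical leg | 2850.00 | 15.00 | 47.50 | 42750.00 | 135375.00
horizontal leg | 1760.00 | 57.50 | 16.00 | 101200.00 | 28160.00
Σ | 4610.00 |  |  | 143950.00 | 163535.00
X̄ = 143950.00 / 4610.00 = 31.23 mm
Ȳ = 163535.00 / 4610.00 = 35.47 mm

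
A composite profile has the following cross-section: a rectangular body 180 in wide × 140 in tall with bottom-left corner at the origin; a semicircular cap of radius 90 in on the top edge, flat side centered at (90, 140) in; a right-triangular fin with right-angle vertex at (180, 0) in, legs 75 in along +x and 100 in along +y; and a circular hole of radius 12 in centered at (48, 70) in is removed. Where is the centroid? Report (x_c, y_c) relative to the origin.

rectangular body: A = 180 × 140 = 25200.00, centroid at (90.00, 70.00).
semicircular top: A = ½π·90² = 12723.45, centroid at (90.00, 178.20).
triangular fin: A = ½·75·100 = 3750.00, centroid at (205.00, 33.33).
hole: A = −π·12² = -452.39, centroid at (48.00, 70.00).
ΣA = 41221.06 in², ΣAx_c = 4160145.83 in³, ΣAy_c = 4124615.78 in³.
x_c = 4160145.83/41221.06 = 100.92 in; y_c = 4124615.78/41221.06 = 100.06 in.

x_c = 100.92 in, y_c = 100.06 in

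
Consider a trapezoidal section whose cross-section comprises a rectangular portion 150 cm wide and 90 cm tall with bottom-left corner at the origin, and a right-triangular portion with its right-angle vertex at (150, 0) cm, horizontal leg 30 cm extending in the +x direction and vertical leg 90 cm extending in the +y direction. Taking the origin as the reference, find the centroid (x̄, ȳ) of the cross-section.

Part | A | x̄ᵢ | ȳᵢ | A·x̄ᵢ | A·ȳᵢ
rectangular portion | 13500.00 | 75.00 | 45.00 | 1012500.00 | 607500.00
triangular portion | 1350.00 | 160.00 | 30.00 | 216000.00 | 40500.00
Σ | 14850.00 |  |  | 1228500.00 | 648000.00
x̄ = 1228500.00 / 14850.00 = 82.73 cm
ȳ = 648000.00 / 14850.00 = 43.64 cm

x̄ = 82.73 cm, ȳ = 43.64 cm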